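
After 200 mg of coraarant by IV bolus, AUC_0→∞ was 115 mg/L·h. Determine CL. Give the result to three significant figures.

CL = 1.74 L/h

CL = Dose_iv / AUC_0→∞
   = 200 / 115 = 1.73913 L/h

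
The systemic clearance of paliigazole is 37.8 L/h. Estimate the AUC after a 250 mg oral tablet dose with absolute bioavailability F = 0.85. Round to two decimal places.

AUC_0→∞ = F × Dose / CL
        = 0.85 × 250 / 37.8 = 5.62169 mg/L·h

AUC = 5.62 mg/L·h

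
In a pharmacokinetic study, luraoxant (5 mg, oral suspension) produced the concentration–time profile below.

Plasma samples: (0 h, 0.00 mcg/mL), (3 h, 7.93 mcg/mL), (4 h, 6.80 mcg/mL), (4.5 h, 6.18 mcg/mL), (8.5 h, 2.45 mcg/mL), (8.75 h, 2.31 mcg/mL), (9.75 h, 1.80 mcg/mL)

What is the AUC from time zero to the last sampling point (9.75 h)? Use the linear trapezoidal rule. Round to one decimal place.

Trapezoidal AUC_0→9.75:
  [0→3]: (0.00+7.93)/2 × 3 = 11.895
  [3→4]: (7.93+6.80)/2 × 1 = 7.365
  [4→4.5]: (6.80+6.18)/2 × 0.5 = 3.245
  [4.5→8.5]: (6.18+2.45)/2 × 4 = 17.26
  [8.5→8.75]: (2.45+2.31)/2 × 0.25 = 0.595
  [8.75→9.75]: (2.31+1.80)/2 × 1 = 2.055
  Sum = 42.415 mcg/mL·h

AUC = 42.4 mcg/mL·h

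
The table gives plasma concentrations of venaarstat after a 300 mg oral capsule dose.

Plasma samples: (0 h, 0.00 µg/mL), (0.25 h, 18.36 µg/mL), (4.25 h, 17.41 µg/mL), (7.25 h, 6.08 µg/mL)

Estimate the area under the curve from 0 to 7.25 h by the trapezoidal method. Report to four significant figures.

AUC = 109.1 µg/mL·h

Trapezoidal AUC_0→7.25:
  [0→0.25]: (0.00+18.36)/2 × 0.25 = 2.295
  [0.25→4.25]: (18.36+17.41)/2 × 4 = 71.54
  [4.25→7.25]: (17.41+6.08)/2 × 3 = 35.235
  Sum = 109.07 µg/mL·h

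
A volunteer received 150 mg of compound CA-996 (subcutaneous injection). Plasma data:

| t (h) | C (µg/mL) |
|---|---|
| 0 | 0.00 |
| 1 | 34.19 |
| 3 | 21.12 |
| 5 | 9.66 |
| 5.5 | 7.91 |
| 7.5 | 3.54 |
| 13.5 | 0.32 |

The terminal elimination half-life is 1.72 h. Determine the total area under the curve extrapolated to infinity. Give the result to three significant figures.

Trapezoidal AUC_0→13.5:
  [0→1]: (0.00+34.19)/2 × 1 = 17.095
  [1→3]: (34.19+21.12)/2 × 2 = 55.31
  [3→5]: (21.12+9.66)/2 × 2 = 30.78
  [5→5.5]: (9.66+7.91)/2 × 0.5 = 4.3925
  [5.5→7.5]: (7.91+3.54)/2 × 2 = 11.45
  [7.5→13.5]: (3.54+0.32)/2 × 6 = 11.58
  Sum = 130.6075 µg/mL·h
k_e = ln2 / t½ = 0.693147 / 1.72 = 0.4030 h^-1
Extrapolated tail: C_last / k_e = 0.32 / 0.403 = 0.794
AUC_0→∞ = 130.6075 + 0.794 = 131.4015 µg/mL·h

AUC = 131 µg/mL·h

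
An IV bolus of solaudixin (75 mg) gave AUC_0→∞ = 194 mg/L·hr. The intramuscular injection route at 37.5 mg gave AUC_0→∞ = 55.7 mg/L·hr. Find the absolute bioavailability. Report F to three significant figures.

F = (AUC_ev / D_ev) / (AUC_iv / D_iv)
  = (55.7/37.5) / (194/75)
  = 1.48533 / 2.58667 = 0.5742

F = 0.574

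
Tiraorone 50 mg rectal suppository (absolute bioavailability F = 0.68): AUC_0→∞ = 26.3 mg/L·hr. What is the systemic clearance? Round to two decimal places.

CL = 1.29 L/hr

CL = F × Dose / AUC_0→∞
   = 0.68 × 50 / 26.3 = 1.29278 L/hr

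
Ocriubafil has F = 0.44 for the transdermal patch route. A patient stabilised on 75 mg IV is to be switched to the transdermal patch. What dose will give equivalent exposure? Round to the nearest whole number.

D_transdermal = 170 mg

For equal systemic exposure: F × D_ev = D_iv
D_ev = D_iv / F = 75 / 0.44 = 170.455 mg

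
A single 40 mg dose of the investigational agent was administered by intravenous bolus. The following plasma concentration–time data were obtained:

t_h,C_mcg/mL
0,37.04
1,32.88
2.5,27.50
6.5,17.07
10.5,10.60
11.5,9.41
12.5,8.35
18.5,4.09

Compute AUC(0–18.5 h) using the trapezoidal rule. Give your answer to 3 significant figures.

Trapezoidal AUC_0→18.5:
  [0→1]: (37.04+32.88)/2 × 1 = 34.96
  [1→2.5]: (32.88+27.50)/2 × 1.5 = 45.285
  [2.5→6.5]: (27.50+17.07)/2 × 4 = 89.14
  [6.5→10.5]: (17.07+10.60)/2 × 4 = 55.34
  [10.5→11.5]: (10.60+9.41)/2 × 1 = 10.005
  [11.5→12.5]: (9.41+8.35)/2 × 1 = 8.88
  [12.5→18.5]: (8.35+4.09)/2 × 6 = 37.32
  Sum = 280.93 mcg/mL·h

AUC = 281 mcg/mL·h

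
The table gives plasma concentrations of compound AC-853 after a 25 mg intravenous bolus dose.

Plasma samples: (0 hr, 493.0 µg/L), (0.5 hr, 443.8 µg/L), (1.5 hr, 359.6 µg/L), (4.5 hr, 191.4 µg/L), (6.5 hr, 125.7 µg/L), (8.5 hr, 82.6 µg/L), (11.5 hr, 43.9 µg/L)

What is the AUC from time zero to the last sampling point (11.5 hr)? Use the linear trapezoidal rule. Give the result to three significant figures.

Trapezoidal AUC_0→11.5:
  [0→0.5]: (493.0+443.8)/2 × 0.5 = 234.2
  [0.5→1.5]: (443.8+359.6)/2 × 1 = 401.7
  [1.5→4.5]: (359.6+191.4)/2 × 3 = 826.5
  [4.5→6.5]: (191.4+125.7)/2 × 2 = 317.1
  [6.5→8.5]: (125.7+82.6)/2 × 2 = 208.3
  [8.5→11.5]: (82.6+43.9)/2 × 3 = 189.75
  Sum = 2177.55 µg/L·hr

AUC = 2180 µg/L·hr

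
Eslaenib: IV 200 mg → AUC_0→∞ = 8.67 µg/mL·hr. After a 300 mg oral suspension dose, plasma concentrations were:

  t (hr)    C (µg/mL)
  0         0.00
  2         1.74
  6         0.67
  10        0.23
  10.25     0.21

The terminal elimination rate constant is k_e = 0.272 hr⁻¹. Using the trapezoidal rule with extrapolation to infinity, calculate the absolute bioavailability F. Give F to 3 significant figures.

F = 0.706

Trapezoidal AUC_0→10.25 (oral suspension):
  [0→2]: (0.00+1.74)/2 × 2 = 1.74
  [2→6]: (1.74+0.67)/2 × 4 = 4.82
  [6→10]: (0.67+0.23)/2 × 4 = 1.8
  [10→10.25]: (0.23+0.21)/2 × 0.25 = 0.055
  Sum = 8.415 µg/mL·hr
Tail: C_last/k_e = 0.21/0.272 = 0.772
AUC_0→∞ (oral suspension) = 8.415 + 0.772 = 9.187 µg/mL·hr
F = (AUC_ev/D_ev)/(AUC_iv/D_iv) = (9.187/300)/(8.67/200) = 0.0306233/0.04335 = 0.7064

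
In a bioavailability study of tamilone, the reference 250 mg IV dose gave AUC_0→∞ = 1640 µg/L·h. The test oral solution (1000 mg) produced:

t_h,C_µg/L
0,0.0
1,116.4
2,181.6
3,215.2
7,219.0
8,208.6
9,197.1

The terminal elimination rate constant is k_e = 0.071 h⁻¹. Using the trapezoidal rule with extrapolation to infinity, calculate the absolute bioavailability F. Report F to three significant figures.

Trapezoidal AUC_0→9 (oral solution):
  [0→1]: (0.0+116.4)/2 × 1 = 58.2
  [1→2]: (116.4+181.6)/2 × 1 = 149.0
  [2→3]: (181.6+215.2)/2 × 1 = 198.4
  [3→7]: (215.2+219.0)/2 × 4 = 868.4
  [7→8]: (219.0+208.6)/2 × 1 = 213.8
  [8→9]: (208.6+197.1)/2 × 1 = 202.85
  Sum = 1690.65 µg/L·h
Tail: C_last/k_e = 197.1/0.071 = 2776.056
AUC_0→∞ (oral solution) = 1690.65 + 2776.056 = 4466.706 µg/L·h
F = (AUC_ev/D_ev)/(AUC_iv/D_iv) = (4466.706/1000)/(1640/250) = 4.466706/6.56 = 0.6809

F = 0.681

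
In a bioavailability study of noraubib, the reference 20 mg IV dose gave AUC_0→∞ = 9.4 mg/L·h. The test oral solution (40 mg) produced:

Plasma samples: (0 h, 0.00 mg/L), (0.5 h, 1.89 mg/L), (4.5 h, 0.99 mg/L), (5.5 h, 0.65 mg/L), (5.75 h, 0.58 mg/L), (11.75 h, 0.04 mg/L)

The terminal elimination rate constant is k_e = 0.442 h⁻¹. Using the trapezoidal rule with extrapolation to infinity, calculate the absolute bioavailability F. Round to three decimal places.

F = 0.487

Trapezoidal AUC_0→11.75 (oral solution):
  [0→0.5]: (0.00+1.89)/2 × 0.5 = 0.4725
  [0.5→4.5]: (1.89+0.99)/2 × 4 = 5.76
  [4.5→5.5]: (0.99+0.65)/2 × 1 = 0.82
  [5.5→5.75]: (0.65+0.58)/2 × 0.25 = 0.15375
  [5.75→11.75]: (0.58+0.04)/2 × 6 = 1.86
  Sum = 9.06625 mg/L·h
Tail: C_last/k_e = 0.04/0.442 = 0.090
AUC_0→∞ (oral solution) = 9.06625 + 0.090 = 9.15625 mg/L·h
F = (AUC_ev/D_ev)/(AUC_iv/D_iv) = (9.15625/40)/(9.4/20) = 0.22890625/0.47 = 0.4870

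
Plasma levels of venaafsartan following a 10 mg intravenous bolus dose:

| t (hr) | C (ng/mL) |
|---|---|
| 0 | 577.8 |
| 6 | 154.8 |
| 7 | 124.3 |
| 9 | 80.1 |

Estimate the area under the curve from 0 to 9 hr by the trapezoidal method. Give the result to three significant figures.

AUC = 2540 ng/mL·hr

Trapezoidal AUC_0→9:
  [0→6]: (577.8+154.8)/2 × 6 = 2197.8
  [6→7]: (154.8+124.3)/2 × 1 = 139.55
  [7→9]: (124.3+80.1)/2 × 2 = 204.4
  Sum = 2541.75 ng/mL·hr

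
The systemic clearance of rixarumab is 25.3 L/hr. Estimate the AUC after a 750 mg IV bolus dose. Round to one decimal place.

AUC_0→∞ = Dose_iv / CL
        = 750 / 25.3 = 29.6443 mg/L·hr

AUC = 29.6 mg/L·hr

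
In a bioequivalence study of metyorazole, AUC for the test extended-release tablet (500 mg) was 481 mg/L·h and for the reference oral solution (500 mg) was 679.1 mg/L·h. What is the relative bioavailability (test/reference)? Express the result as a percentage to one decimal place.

F_rel = 70.8%

F_rel = (AUC_test/D_test) / (AUC_ref/D_ref)
      = (481/500) / (679.1/500)
      = 0.962 / 1.3582 = 0.7083 = 70.83%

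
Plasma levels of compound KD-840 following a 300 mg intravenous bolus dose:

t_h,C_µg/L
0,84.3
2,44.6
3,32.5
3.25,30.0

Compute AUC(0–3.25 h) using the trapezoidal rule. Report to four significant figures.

Trapezoidal AUC_0→3.25:
  [0→2]: (84.3+44.6)/2 × 2 = 128.9
  [2→3]: (44.6+32.5)/2 × 1 = 38.55
  [3→3.25]: (32.5+30.0)/2 × 0.25 = 7.8125
  Sum = 175.2625 µg/L·h

AUC = 175.3 µg/L·h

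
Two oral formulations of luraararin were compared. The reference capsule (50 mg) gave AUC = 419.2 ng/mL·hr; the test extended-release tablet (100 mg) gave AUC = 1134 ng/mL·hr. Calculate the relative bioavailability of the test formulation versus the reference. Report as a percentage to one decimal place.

F_rel = (AUC_test/D_test) / (AUC_ref/D_ref)
      = (1134/100) / (419.2/50)
      = 11.34 / 8.384 = 1.3526 = 135.26%

F_rel = 135.3%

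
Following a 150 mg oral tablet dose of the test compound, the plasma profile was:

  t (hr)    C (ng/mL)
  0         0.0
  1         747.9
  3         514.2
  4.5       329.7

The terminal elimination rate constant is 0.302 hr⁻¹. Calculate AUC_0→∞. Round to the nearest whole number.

AUC = 3361 ng/mL·hr

Trapezoidal AUC_0→4.5:
  [0→1]: (0.0+747.9)/2 × 1 = 373.95
  [1→3]: (747.9+514.2)/2 × 2 = 1262.1
  [3→4.5]: (514.2+329.7)/2 × 1.5 = 632.925
  Sum = 2268.975 ng/mL·hr
Extrapolated tail: C_last / k_e = 329.7 / 0.302 = 1091.722
AUC_0→∞ = 2268.975 + 1091.722 = 3360.697 ng/mL·hr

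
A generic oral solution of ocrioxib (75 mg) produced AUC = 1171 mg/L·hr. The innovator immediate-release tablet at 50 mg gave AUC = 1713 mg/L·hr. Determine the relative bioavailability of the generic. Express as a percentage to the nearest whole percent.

F_rel = 46%

F_rel = (AUC_test/D_test) / (AUC_ref/D_ref)
      = (1171/75) / (1713/50)
      = 15.6133 / 34.26 = 0.4557 = 45.57%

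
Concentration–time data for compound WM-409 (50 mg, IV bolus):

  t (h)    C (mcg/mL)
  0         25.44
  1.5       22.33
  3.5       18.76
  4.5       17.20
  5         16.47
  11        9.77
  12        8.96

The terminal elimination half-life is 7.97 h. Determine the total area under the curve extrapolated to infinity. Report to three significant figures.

AUC = 294 mcg/mL·h

Trapezoidal AUC_0→12:
  [0→1.5]: (25.44+22.33)/2 × 1.5 = 35.8275
  [1.5→3.5]: (22.33+18.76)/2 × 2 = 41.09
  [3.5→4.5]: (18.76+17.20)/2 × 1 = 17.98
  [4.5→5]: (17.20+16.47)/2 × 0.5 = 8.4175
  [5→11]: (16.47+9.77)/2 × 6 = 78.72
  [11→12]: (9.77+8.96)/2 × 1 = 9.365
  Sum = 191.4 mcg/mL·h
k_e = ln2 / t½ = 0.693147 / 7.97 = 0.0870 h^-1
Extrapolated tail: C_last / k_e = 8.96 / 0.087 = 102.989
AUC_0→∞ = 191.4 + 102.989 = 294.389 mcg/mL·h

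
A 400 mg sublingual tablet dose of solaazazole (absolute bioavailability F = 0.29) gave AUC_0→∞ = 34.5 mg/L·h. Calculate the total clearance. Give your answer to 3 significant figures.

CL = 3.36 L/h

CL = F × Dose / AUC_0→∞
   = 0.29 × 400 / 34.5 = 3.36232 L/h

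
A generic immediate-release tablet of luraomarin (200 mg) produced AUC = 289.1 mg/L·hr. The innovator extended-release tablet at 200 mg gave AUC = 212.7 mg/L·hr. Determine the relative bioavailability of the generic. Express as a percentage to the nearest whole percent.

F_rel = (AUC_test/D_test) / (AUC_ref/D_ref)
      = (289.1/200) / (212.7/200)
      = 1.4455 / 1.0635 = 1.3592 = 135.92%

F_rel = 136%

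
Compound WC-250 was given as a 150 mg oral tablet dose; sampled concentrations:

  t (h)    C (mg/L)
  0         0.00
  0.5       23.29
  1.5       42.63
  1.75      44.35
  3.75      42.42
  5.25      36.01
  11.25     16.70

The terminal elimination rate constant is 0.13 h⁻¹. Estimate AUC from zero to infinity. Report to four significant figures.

AUC = 481.8 mg/L·h

Trapezoidal AUC_0→11.25:
  [0→0.5]: (0.00+23.29)/2 × 0.5 = 5.8225
  [0.5→1.5]: (23.29+42.63)/2 × 1 = 32.96
  [1.5→1.75]: (42.63+44.35)/2 × 0.25 = 10.8725
  [1.75→3.75]: (44.35+42.42)/2 × 2 = 86.77
  [3.75→5.25]: (42.42+36.01)/2 × 1.5 = 58.8225
  [5.25→11.25]: (36.01+16.70)/2 × 6 = 158.13
  Sum = 353.3775 mg/L·h
Extrapolated tail: C_last / k_e = 16.70 / 0.13 = 128.462
AUC_0→∞ = 353.3775 + 128.462 = 481.8395 mg/L·h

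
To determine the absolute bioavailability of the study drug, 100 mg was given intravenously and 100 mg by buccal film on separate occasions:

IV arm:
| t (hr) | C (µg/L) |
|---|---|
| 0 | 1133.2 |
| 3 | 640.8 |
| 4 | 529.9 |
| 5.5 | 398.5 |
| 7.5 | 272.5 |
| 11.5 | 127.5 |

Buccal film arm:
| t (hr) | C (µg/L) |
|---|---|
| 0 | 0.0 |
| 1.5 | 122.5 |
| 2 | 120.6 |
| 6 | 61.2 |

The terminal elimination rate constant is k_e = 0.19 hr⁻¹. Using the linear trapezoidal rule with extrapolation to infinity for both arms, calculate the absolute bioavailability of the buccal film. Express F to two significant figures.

F = 0.14

Trapezoidal AUC_0→11.5 (IV):
  [0→3]: (1133.2+640.8)/2 × 3 = 2661.0
  [3→4]: (640.8+529.9)/2 × 1 = 585.35
  [4→5.5]: (529.9+398.5)/2 × 1.5 = 696.3
  [5.5→7.5]: (398.5+272.5)/2 × 2 = 671.0
  [7.5→11.5]: (272.5+127.5)/2 × 4 = 800.0
  Sum = 5413.65 µg/L·hr
IV tail: 127.5/0.19 = 671.053; AUC_iv,0→∞ = 5413.65 + 671.053 = 6084.703 µg/L·hr
Trapezoidal AUC_0→6 (buccal film):
  [0→1.5]: (0.0+122.5)/2 × 1.5 = 91.875
  [1.5→2]: (122.5+120.6)/2 × 0.5 = 60.775
  [2→6]: (120.6+61.2)/2 × 4 = 363.6
  Sum = 516.25 µg/L·hr
buccal film tail: 61.2/0.19 = 322.105; AUC_ev,0→∞ = 516.25 + 322.105 = 838.355 µg/L·hr
F = (AUC_ev/D_ev)/(AUC_iv/D_iv) = (838.355/100)/(6084.703/100) = 8.38355/60.84703 = 0.1378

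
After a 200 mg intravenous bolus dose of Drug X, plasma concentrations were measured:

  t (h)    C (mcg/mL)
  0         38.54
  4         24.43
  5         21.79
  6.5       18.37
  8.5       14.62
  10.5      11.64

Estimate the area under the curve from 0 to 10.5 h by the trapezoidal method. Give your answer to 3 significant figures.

AUC = 238 mcg/mL·h

Trapezoidal AUC_0→10.5:
  [0→4]: (38.54+24.43)/2 × 4 = 125.94
  [4→5]: (24.43+21.79)/2 × 1 = 23.11
  [5→6.5]: (21.79+18.37)/2 × 1.5 = 30.12
  [6.5→8.5]: (18.37+14.62)/2 × 2 = 32.99
  [8.5→10.5]: (14.62+11.64)/2 × 2 = 26.26
  Sum = 238.42 mcg/mL·h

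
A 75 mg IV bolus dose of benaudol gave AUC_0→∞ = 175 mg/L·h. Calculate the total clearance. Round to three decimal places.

CL = Dose_iv / AUC_0→∞
   = 75 / 175 = 0.428571 L/h

CL = 0.429 L/h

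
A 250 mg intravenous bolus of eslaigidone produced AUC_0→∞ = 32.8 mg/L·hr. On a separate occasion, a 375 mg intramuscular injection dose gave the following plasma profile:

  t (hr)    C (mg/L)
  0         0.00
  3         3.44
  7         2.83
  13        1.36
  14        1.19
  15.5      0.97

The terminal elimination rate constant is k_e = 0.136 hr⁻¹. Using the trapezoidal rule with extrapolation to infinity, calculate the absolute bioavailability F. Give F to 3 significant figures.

Trapezoidal AUC_0→15.5 (intramuscular injection):
  [0→3]: (0.00+3.44)/2 × 3 = 5.16
  [3→7]: (3.44+2.83)/2 × 4 = 12.54
  [7→13]: (2.83+1.36)/2 × 6 = 12.57
  [13→14]: (1.36+1.19)/2 × 1 = 1.275
  [14→15.5]: (1.19+0.97)/2 × 1.5 = 1.62
  Sum = 33.165 mg/L·hr
Tail: C_last/k_e = 0.97/0.136 = 7.132
AUC_0→∞ (intramuscular injection) = 33.165 + 7.132 = 40.297 mg/L·hr
F = (AUC_ev/D_ev)/(AUC_iv/D_iv) = (40.297/375)/(32.8/250) = 0.107459/0.1312 = 0.8190

F = 0.819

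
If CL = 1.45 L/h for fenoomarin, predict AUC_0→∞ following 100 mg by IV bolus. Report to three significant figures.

AUC_0→∞ = Dose_iv / CL
        = 100 / 1.45 = 68.9655 mg/L·h

AUC = 69.0 mg/L·h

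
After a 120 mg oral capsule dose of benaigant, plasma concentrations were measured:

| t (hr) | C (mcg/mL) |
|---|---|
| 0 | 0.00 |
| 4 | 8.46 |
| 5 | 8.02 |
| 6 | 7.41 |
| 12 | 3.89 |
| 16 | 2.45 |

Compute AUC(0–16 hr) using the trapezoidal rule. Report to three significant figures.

Trapezoidal AUC_0→16:
  [0→4]: (0.00+8.46)/2 × 4 = 16.92
  [4→5]: (8.46+8.02)/2 × 1 = 8.24
  [5→6]: (8.02+7.41)/2 × 1 = 7.715
  [6→12]: (7.41+3.89)/2 × 6 = 33.9
  [12→16]: (3.89+2.45)/2 × 4 = 12.68
  Sum = 79.455 mcg/mL·hr

AUC = 79.5 mcg/mL·hr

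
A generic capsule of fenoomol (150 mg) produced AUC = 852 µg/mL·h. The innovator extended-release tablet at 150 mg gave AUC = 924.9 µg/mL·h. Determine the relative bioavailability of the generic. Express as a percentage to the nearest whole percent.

F_rel = (AUC_test/D_test) / (AUC_ref/D_ref)
      = (852/150) / (924.9/150)
      = 5.68 / 6.166 = 0.9212 = 92.12%

F_rel = 92%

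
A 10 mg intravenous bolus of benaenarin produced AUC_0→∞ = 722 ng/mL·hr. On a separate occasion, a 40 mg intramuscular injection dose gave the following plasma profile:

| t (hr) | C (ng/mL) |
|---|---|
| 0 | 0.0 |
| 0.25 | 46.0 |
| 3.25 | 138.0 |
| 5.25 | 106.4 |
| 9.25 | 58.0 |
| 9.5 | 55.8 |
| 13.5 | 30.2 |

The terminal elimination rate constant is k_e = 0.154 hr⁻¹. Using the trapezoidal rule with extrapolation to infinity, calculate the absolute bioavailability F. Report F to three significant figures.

F = 0.428

Trapezoidal AUC_0→13.5 (intramuscular injection):
  [0→0.25]: (0.0+46.0)/2 × 0.25 = 5.75
  [0.25→3.25]: (46.0+138.0)/2 × 3 = 276.0
  [3.25→5.25]: (138.0+106.4)/2 × 2 = 244.4
  [5.25→9.25]: (106.4+58.0)/2 × 4 = 328.8
  [9.25→9.5]: (58.0+55.8)/2 × 0.25 = 14.225
  [9.5→13.5]: (55.8+30.2)/2 × 4 = 172.0
  Sum = 1041.175 ng/mL·hr
Tail: C_last/k_e = 30.2/0.154 = 196.104
AUC_0→∞ (intramuscular injection) = 1041.175 + 196.104 = 1237.279 ng/mL·hr
F = (AUC_ev/D_ev)/(AUC_iv/D_iv) = (1237.279/40)/(722/10) = 30.931975/72.2 = 0.4284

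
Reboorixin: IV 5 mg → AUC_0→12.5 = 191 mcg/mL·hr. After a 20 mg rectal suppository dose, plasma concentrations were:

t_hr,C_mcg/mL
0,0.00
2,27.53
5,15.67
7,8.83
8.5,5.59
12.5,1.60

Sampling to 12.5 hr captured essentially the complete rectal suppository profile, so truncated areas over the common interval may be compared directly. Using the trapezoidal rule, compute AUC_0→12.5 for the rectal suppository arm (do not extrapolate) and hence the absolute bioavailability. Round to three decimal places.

Trapezoidal AUC_0→12.5 (rectal suppository):
  [0→2]: (0.00+27.53)/2 × 2 = 27.53
  [2→5]: (27.53+15.67)/2 × 3 = 64.8
  [5→7]: (15.67+8.83)/2 × 2 = 24.5
  [7→8.5]: (8.83+5.59)/2 × 1.5 = 10.815
  [8.5→12.5]: (5.59+1.60)/2 × 4 = 14.38
  Sum = 142.025 mcg/mL·hr
F = (AUC_ev/D_ev)/(AUC_iv/D_iv) = (142.025/20)/(191/5) = 7.10125/38.2 = 0.1859

F = 0.186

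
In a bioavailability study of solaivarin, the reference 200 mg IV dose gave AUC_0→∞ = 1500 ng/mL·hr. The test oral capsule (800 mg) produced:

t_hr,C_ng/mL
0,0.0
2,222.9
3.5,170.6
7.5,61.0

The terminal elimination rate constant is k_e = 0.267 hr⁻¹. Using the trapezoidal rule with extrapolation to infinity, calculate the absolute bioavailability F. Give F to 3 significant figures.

Trapezoidal AUC_0→7.5 (oral capsule):
  [0→2]: (0.0+222.9)/2 × 2 = 222.9
  [2→3.5]: (222.9+170.6)/2 × 1.5 = 295.125
  [3.5→7.5]: (170.6+61.0)/2 × 4 = 463.2
  Sum = 981.225 ng/mL·hr
Tail: C_last/k_e = 61.0/0.267 = 228.464
AUC_0→∞ (oral capsule) = 981.225 + 228.464 = 1209.689 ng/mL·hr
F = (AUC_ev/D_ev)/(AUC_iv/D_iv) = (1209.689/800)/(1500/200) = 1.51211/7.5 = 0.2016

F = 0.202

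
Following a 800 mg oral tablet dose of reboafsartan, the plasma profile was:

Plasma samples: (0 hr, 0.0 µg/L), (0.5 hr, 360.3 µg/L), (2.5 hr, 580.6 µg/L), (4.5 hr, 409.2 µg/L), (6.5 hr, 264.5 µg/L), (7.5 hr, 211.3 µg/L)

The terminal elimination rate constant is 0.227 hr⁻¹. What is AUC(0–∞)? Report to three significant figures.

AUC = 3860 µg/L·hr

Trapezoidal AUC_0→7.5:
  [0→0.5]: (0.0+360.3)/2 × 0.5 = 90.075
  [0.5→2.5]: (360.3+580.6)/2 × 2 = 940.9
  [2.5→4.5]: (580.6+409.2)/2 × 2 = 989.8
  [4.5→6.5]: (409.2+264.5)/2 × 2 = 673.7
  [6.5→7.5]: (264.5+211.3)/2 × 1 = 237.9
  Sum = 2932.375 µg/L·hr
Extrapolated tail: C_last / k_e = 211.3 / 0.227 = 930.837
AUC_0→∞ = 2932.375 + 930.837 = 3863.212 µg/L·hr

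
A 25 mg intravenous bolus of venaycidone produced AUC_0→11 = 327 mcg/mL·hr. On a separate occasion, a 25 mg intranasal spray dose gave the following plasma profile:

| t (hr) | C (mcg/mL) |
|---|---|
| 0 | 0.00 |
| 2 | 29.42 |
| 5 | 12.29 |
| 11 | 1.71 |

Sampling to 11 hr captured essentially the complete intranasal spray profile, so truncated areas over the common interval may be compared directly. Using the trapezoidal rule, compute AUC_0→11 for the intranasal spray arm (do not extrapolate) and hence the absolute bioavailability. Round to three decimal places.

Trapezoidal AUC_0→11 (intranasal spray):
  [0→2]: (0.00+29.42)/2 × 2 = 29.42
  [2→5]: (29.42+12.29)/2 × 3 = 62.565
  [5→11]: (12.29+1.71)/2 × 6 = 42.0
  Sum = 133.985 mcg/mL·hr
F = (AUC_ev/D_ev)/(AUC_iv/D_iv) = (133.985/25)/(327/25) = 5.3594/13.08 = 0.4097

F = 0.410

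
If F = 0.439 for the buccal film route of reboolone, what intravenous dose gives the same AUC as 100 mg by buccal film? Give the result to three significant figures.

Systemic exposure from an extravascular dose = F × D_ev, so the equivalent IV dose is F × D_ev.
D_iv = F × D_ev = 0.439 × 100 = 43.9 mg

D_iv = 43.9 mg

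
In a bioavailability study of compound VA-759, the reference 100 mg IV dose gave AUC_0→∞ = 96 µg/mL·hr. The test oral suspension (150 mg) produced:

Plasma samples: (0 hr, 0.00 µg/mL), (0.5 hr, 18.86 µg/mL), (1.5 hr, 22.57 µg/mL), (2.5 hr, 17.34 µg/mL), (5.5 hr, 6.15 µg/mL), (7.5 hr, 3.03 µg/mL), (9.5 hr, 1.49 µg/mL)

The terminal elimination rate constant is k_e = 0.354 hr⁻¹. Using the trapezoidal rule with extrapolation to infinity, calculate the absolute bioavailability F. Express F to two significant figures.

Trapezoidal AUC_0→9.5 (oral suspension):
  [0→0.5]: (0.00+18.86)/2 × 0.5 = 4.715
  [0.5→1.5]: (18.86+22.57)/2 × 1 = 20.715
  [1.5→2.5]: (22.57+17.34)/2 × 1 = 19.955
  [2.5→5.5]: (17.34+6.15)/2 × 3 = 35.235
  [5.5→7.5]: (6.15+3.03)/2 × 2 = 9.18
  [7.5→9.5]: (3.03+1.49)/2 × 2 = 4.52
  Sum = 94.32 µg/mL·hr
Tail: C_last/k_e = 1.49/0.354 = 4.209
AUC_0→∞ (oral suspension) = 94.32 + 4.209 = 98.529 µg/mL·hr
F = (AUC_ev/D_ev)/(AUC_iv/D_iv) = (98.529/150)/(96/100) = 0.65686/0.96 = 0.6842

F = 0.68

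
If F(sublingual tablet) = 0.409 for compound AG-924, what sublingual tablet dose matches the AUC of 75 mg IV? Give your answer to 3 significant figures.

D_sublingual = 183 mg

For equal systemic exposure: F × D_ev = D_iv
D_ev = D_iv / F = 75 / 0.409 = 183.374 mg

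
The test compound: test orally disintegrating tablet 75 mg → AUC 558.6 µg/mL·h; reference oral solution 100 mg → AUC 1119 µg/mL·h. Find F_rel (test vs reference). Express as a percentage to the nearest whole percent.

F_rel = (AUC_test/D_test) / (AUC_ref/D_ref)
      = (558.6/75) / (1119/100)
      = 7.448 / 11.19 = 0.6656 = 66.56%

F_rel = 67%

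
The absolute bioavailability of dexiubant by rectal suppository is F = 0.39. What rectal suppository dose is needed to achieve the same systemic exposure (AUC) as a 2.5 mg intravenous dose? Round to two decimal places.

For equal systemic exposure: F × D_ev = D_iv
D_ev = D_iv / F = 2.5 / 0.39 = 6.41026 mg

D_rectal = 6.41 mg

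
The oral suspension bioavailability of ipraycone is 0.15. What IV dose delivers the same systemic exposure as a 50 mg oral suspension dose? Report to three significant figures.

D_iv = 7.50 mg

Systemic exposure from an extravascular dose = F × D_ev, so the equivalent IV dose is F × D_ev.
D_iv = F × D_ev = 0.15 × 50 = 7.5 mg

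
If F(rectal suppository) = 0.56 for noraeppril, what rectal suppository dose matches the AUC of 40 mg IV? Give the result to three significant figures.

D_rectal = 71.4 mg

For equal systemic exposure: F × D_ev = D_iv
D_ev = D_iv / F = 40 / 0.56 = 71.4286 mg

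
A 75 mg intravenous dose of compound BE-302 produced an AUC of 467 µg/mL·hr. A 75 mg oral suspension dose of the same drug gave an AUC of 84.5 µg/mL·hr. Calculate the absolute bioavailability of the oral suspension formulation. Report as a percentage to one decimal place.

F = 18.1%

F = (AUC_ev / D_ev) / (AUC_iv / D_iv)
  = (84.5/75) / (467/75)
  = 1.12667 / 6.22667 = 0.1809
  = 18.09%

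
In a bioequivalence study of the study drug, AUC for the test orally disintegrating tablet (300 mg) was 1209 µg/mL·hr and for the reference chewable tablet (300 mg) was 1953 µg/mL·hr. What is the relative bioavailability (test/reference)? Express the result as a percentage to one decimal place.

F_rel = 61.9%

F_rel = (AUC_test/D_test) / (AUC_ref/D_ref)
      = (1209/300) / (1953/300)
      = 4.03 / 6.51 = 0.6190 = 61.90%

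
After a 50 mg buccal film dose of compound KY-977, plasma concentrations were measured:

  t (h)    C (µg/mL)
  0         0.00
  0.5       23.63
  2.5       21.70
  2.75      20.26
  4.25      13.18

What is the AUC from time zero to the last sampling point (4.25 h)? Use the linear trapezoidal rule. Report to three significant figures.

Trapezoidal AUC_0→4.25:
  [0→0.5]: (0.00+23.63)/2 × 0.5 = 5.9075
  [0.5→2.5]: (23.63+21.70)/2 × 2 = 45.33
  [2.5→2.75]: (21.70+20.26)/2 × 0.25 = 5.245
  [2.75→4.25]: (20.26+13.18)/2 × 1.5 = 25.08
  Sum = 81.5625 µg/mL·h

AUC = 81.6 µg/mL·h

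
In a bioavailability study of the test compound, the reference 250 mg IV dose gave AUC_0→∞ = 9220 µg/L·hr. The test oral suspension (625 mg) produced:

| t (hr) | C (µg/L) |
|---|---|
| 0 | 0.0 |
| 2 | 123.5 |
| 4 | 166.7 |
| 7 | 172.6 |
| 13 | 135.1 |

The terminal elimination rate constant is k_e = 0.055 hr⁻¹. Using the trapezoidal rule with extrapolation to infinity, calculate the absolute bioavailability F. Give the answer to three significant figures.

Trapezoidal AUC_0→13 (oral suspension):
  [0→2]: (0.0+123.5)/2 × 2 = 123.5
  [2→4]: (123.5+166.7)/2 × 2 = 290.2
  [4→7]: (166.7+172.6)/2 × 3 = 508.95
  [7→13]: (172.6+135.1)/2 × 6 = 923.1
  Sum = 1845.75 µg/L·hr
Tail: C_last/k_e = 135.1/0.055 = 2456.364
AUC_0→∞ (oral suspension) = 1845.75 + 2456.364 = 4302.114 µg/L·hr
F = (AUC_ev/D_ev)/(AUC_iv/D_iv) = (4302.114/625)/(9220/250) = 6.8833824/36.88 = 0.1866

F = 0.187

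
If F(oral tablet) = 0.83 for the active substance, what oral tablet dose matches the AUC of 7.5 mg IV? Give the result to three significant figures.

For equal systemic exposure: F × D_ev = D_iv
D_ev = D_iv / F = 7.5 / 0.83 = 9.03614 mg

D_oral = 9.04 mg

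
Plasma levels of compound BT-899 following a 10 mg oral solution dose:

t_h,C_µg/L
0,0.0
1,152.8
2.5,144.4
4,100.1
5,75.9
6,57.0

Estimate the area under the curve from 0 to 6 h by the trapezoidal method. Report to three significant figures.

Trapezoidal AUC_0→6:
  [0→1]: (0.0+152.8)/2 × 1 = 76.4
  [1→2.5]: (152.8+144.4)/2 × 1.5 = 222.9
  [2.5→4]: (144.4+100.1)/2 × 1.5 = 183.375
  [4→5]: (100.1+75.9)/2 × 1 = 88.0
  [5→6]: (75.9+57.0)/2 × 1 = 66.45
  Sum = 637.125 µg/L·h

AUC = 637 µg/L·h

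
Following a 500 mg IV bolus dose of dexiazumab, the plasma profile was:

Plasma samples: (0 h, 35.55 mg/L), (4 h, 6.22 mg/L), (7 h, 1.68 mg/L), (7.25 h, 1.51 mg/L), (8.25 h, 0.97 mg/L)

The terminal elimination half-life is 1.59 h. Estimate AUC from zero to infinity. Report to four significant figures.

Trapezoidal AUC_0→8.25:
  [0→4]: (35.55+6.22)/2 × 4 = 83.54
  [4→7]: (6.22+1.68)/2 × 3 = 11.85
  [7→7.25]: (1.68+1.51)/2 × 0.25 = 0.39875
  [7.25→8.25]: (1.51+0.97)/2 × 1 = 1.24
  Sum = 97.02875 mg/L·h
k_e = ln2 / t½ = 0.693147 / 1.59 = 0.4359 h^-1
Extrapolated tail: C_last / k_e = 0.97 / 0.4359 = 2.225
AUC_0→∞ = 97.02875 + 2.225 = 99.25375 mg/L·h

AUC = 99.25 mg/L·h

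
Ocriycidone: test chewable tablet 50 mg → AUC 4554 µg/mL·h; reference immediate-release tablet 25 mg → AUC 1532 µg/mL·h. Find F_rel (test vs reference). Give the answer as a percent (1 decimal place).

F_rel = (AUC_test/D_test) / (AUC_ref/D_ref)
      = (4554/50) / (1532/25)
      = 91.08 / 61.28 = 1.4863 = 148.63%

F_rel = 148.6%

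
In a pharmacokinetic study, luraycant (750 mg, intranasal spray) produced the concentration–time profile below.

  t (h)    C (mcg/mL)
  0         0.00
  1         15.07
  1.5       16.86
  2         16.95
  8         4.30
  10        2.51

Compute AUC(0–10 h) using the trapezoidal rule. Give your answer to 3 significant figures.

AUC = 94.5 mcg/mL·h

Trapezoidal AUC_0→10:
  [0→1]: (0.00+15.07)/2 × 1 = 7.535
  [1→1.5]: (15.07+16.86)/2 × 0.5 = 7.9825
  [1.5→2]: (16.86+16.95)/2 × 0.5 = 8.4525
  [2→8]: (16.95+4.30)/2 × 6 = 63.75
  [8→10]: (4.30+2.51)/2 × 2 = 6.81
  Sum = 94.53 mcg/mL·h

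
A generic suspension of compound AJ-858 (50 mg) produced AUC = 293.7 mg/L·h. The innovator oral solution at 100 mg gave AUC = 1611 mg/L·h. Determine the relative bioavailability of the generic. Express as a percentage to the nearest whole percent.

F_rel = 36%

F_rel = (AUC_test/D_test) / (AUC_ref/D_ref)
      = (293.7/50) / (1611/100)
      = 5.874 / 16.11 = 0.3646 = 36.46%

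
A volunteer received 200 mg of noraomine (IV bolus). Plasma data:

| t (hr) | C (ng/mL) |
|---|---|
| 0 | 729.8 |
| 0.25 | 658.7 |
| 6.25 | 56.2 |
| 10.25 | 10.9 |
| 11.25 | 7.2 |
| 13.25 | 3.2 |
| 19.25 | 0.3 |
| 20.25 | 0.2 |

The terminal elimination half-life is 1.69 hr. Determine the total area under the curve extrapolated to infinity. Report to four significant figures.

AUC = 2483 ng/mL·hr

Trapezoidal AUC_0→20.25:
  [0→0.25]: (729.8+658.7)/2 × 0.25 = 173.5625
  [0.25→6.25]: (658.7+56.2)/2 × 6 = 2144.7
  [6.25→10.25]: (56.2+10.9)/2 × 4 = 134.2
  [10.25→11.25]: (10.9+7.2)/2 × 1 = 9.05
  [11.25→13.25]: (7.2+3.2)/2 × 2 = 10.4
  [13.25→19.25]: (3.2+0.3)/2 × 6 = 10.5
  [19.25→20.25]: (0.3+0.2)/2 × 1 = 0.25
  Sum = 2482.6625 ng/mL·hr
k_e = ln2 / t½ = 0.693147 / 1.69 = 0.4101 hr^-1
Extrapolated tail: C_last / k_e = 0.2 / 0.4101 = 0.488
AUC_0→∞ = 2482.6625 + 0.488 = 2483.1505 ng/mL·hr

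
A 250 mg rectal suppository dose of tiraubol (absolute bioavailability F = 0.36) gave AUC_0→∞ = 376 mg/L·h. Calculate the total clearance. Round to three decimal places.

CL = 0.239 L/h

CL = F × Dose / AUC_0→∞
   = 0.36 × 250 / 376 = 0.239362 L/h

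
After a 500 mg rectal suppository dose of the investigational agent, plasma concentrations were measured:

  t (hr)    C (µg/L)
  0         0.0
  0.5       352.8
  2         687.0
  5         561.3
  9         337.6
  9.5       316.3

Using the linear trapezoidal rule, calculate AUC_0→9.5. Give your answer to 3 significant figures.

AUC = 4700 µg/L·hr

Trapezoidal AUC_0→9.5:
  [0→0.5]: (0.0+352.8)/2 × 0.5 = 88.2
  [0.5→2]: (352.8+687.0)/2 × 1.5 = 779.85
  [2→5]: (687.0+561.3)/2 × 3 = 1872.45
  [5→9]: (561.3+337.6)/2 × 4 = 1797.8
  [9→9.5]: (337.6+316.3)/2 × 0.5 = 163.475
  Sum = 4701.775 µg/L·hr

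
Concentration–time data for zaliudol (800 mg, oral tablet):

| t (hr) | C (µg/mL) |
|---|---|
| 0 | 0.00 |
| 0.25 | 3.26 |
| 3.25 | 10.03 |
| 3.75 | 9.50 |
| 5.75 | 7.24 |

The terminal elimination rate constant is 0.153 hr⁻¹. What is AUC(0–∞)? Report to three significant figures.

AUC = 89.3 µg/mL·hr

Trapezoidal AUC_0→5.75:
  [0→0.25]: (0.00+3.26)/2 × 0.25 = 0.4075
  [0.25→3.25]: (3.26+10.03)/2 × 3 = 19.935
  [3.25→3.75]: (10.03+9.50)/2 × 0.5 = 4.8825
  [3.75→5.75]: (9.50+7.24)/2 × 2 = 16.74
  Sum = 41.965 µg/mL·hr
Extrapolated tail: C_last / k_e = 7.24 / 0.153 = 47.320
AUC_0→∞ = 41.965 + 47.320 = 89.285 µg/mL·hr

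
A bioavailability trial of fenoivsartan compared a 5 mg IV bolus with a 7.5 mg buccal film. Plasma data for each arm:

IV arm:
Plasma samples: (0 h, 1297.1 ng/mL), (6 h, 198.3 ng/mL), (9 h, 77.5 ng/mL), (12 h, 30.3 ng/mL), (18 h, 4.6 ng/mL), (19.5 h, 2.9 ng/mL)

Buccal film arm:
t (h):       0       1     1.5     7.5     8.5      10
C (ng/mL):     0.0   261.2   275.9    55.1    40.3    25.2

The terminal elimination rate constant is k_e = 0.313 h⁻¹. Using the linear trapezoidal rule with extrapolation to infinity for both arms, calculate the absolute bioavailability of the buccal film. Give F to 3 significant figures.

Trapezoidal AUC_0→19.5 (IV):
  [0→6]: (1297.1+198.3)/2 × 6 = 4486.2
  [6→9]: (198.3+77.5)/2 × 3 = 413.7
  [9→12]: (77.5+30.3)/2 × 3 = 161.7
  [12→18]: (30.3+4.6)/2 × 6 = 104.7
  [18→19.5]: (4.6+2.9)/2 × 1.5 = 5.625
  Sum = 5171.925 ng/mL·h
IV tail: 2.9/0.313 = 9.265; AUC_iv,0→∞ = 5171.925 + 9.265 = 5181.19 ng/mL·h
Trapezoidal AUC_0→10 (buccal film):
  [0→1]: (0.0+261.2)/2 × 1 = 130.6
  [1→1.5]: (261.2+275.9)/2 × 0.5 = 134.275
  [1.5→7.5]: (275.9+55.1)/2 × 6 = 993.0
  [7.5→8.5]: (55.1+40.3)/2 × 1 = 47.7
  [8.5→10]: (40.3+25.2)/2 × 1.5 = 49.125
  Sum = 1354.7 ng/mL·h
buccal film tail: 25.2/0.313 = 80.511; AUC_ev,0→∞ = 1354.7 + 80.511 = 1435.211 ng/mL·h
F = (AUC_ev/D_ev)/(AUC_iv/D_iv) = (1435.211/7.5)/(5181.19/5) = 191.361/1036.238 = 0.1847

F = 0.185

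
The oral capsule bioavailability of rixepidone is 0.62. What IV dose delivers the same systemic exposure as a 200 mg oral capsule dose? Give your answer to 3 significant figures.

Systemic exposure from an extravascular dose = F × D_ev, so the equivalent IV dose is F × D_ev.
D_iv = F × D_ev = 0.62 × 200 = 124 mg

D_iv = 124 mg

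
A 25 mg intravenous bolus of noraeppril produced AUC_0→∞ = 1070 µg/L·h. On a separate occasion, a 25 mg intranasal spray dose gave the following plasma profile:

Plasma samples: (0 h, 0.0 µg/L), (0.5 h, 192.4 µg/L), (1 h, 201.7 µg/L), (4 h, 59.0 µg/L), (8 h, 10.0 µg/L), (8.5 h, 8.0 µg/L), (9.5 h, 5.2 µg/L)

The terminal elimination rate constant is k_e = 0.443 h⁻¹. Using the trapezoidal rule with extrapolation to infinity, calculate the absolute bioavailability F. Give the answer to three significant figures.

Trapezoidal AUC_0→9.5 (intranasal spray):
  [0→0.5]: (0.0+192.4)/2 × 0.5 = 48.1
  [0.5→1]: (192.4+201.7)/2 × 0.5 = 98.525
  [1→4]: (201.7+59.0)/2 × 3 = 391.05
  [4→8]: (59.0+10.0)/2 × 4 = 138.0
  [8→8.5]: (10.0+8.0)/2 × 0.5 = 4.5
  [8.5→9.5]: (8.0+5.2)/2 × 1 = 6.6
  Sum = 686.775 µg/L·h
Tail: C_last/k_e = 5.2/0.443 = 11.738
AUC_0→∞ (intranasal spray) = 686.775 + 11.738 = 698.513 µg/L·h
F = (AUC_ev/D_ev)/(AUC_iv/D_iv) = (698.513/25)/(1070/25) = 27.94052/42.8 = 0.6528

F = 0.653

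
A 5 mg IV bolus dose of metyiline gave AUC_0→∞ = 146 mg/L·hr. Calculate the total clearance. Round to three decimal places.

CL = 0.034 L/hr

CL = Dose_iv / AUC_0→∞
   = 5 / 146 = 0.0342466 L/hr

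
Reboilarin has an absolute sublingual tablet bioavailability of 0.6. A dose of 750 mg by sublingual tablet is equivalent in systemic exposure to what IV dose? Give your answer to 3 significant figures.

Systemic exposure from an extravascular dose = F × D_ev, so the equivalent IV dose is F × D_ev.
D_iv = F × D_ev = 0.6 × 750 = 450 mg

D_iv = 450 mg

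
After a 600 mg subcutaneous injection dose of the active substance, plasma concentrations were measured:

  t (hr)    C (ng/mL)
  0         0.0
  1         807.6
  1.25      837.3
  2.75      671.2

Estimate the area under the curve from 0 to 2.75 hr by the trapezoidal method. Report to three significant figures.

Trapezoidal AUC_0→2.75:
  [0→1]: (0.0+807.6)/2 × 1 = 403.8
  [1→1.25]: (807.6+837.3)/2 × 0.25 = 205.6125
  [1.25→2.75]: (837.3+671.2)/2 × 1.5 = 1131.375
  Sum = 1740.7875 ng/mL·hr

AUC = 1740 ng/mL·hr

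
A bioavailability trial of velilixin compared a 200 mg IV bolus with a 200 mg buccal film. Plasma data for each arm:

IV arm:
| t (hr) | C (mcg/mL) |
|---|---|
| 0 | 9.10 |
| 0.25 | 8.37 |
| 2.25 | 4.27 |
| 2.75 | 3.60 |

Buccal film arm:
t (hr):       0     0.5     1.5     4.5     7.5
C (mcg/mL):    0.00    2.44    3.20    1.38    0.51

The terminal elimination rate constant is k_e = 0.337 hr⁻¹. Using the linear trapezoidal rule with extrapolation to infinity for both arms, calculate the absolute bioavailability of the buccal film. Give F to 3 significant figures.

F = 0.533

Trapezoidal AUC_0→2.75 (IV):
  [0→0.25]: (9.10+8.37)/2 × 0.25 = 2.18375
  [0.25→2.25]: (8.37+4.27)/2 × 2 = 12.64
  [2.25→2.75]: (4.27+3.60)/2 × 0.5 = 1.9675
  Sum = 16.79125 mcg/mL·hr
IV tail: 3.60/0.337 = 10.682; AUC_iv,0→∞ = 16.79125 + 10.682 = 27.47325 mcg/mL·hr
Trapezoidal AUC_0→7.5 (buccal film):
  [0→0.5]: (0.00+2.44)/2 × 0.5 = 0.61
  [0.5→1.5]: (2.44+3.20)/2 × 1 = 2.82
  [1.5→4.5]: (3.20+1.38)/2 × 3 = 6.87
  [4.5→7.5]: (1.38+0.51)/2 × 3 = 2.835
  Sum = 13.135 mcg/mL·hr
buccal film tail: 0.51/0.337 = 1.513; AUC_ev,0→∞ = 13.135 + 1.513 = 14.648 mcg/mL·hr
F = (AUC_ev/D_ev)/(AUC_iv/D_iv) = (14.648/200)/(27.47325/200) = 0.07324/0.13736625 = 0.5332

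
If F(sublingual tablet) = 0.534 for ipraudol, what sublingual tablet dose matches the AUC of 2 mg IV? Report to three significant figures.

For equal systemic exposure: F × D_ev = D_iv
D_ev = D_iv / F = 2 / 0.534 = 3.74532 mg

D_sublingual = 3.75 mg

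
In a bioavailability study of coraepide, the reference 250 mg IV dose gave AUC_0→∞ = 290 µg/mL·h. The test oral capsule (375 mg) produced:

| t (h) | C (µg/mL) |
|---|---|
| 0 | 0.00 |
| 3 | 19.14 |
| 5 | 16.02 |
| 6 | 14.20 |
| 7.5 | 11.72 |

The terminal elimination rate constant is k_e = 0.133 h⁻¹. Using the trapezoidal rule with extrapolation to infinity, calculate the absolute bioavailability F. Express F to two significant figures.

F = 0.43

Trapezoidal AUC_0→7.5 (oral capsule):
  [0→3]: (0.00+19.14)/2 × 3 = 28.71
  [3→5]: (19.14+16.02)/2 × 2 = 35.16
  [5→6]: (16.02+14.20)/2 × 1 = 15.11
  [6→7.5]: (14.20+11.72)/2 × 1.5 = 19.44
  Sum = 98.42 µg/mL·h
Tail: C_last/k_e = 11.72/0.133 = 88.120
AUC_0→∞ (oral capsule) = 98.42 + 88.120 = 186.54 µg/mL·h
F = (AUC_ev/D_ev)/(AUC_iv/D_iv) = (186.54/375)/(290/250) = 0.49744/1.16 = 0.4288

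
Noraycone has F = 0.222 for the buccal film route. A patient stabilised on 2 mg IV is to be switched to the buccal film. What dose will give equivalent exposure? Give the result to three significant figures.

For equal systemic exposure: F × D_ev = D_iv
D_ev = D_iv / F = 2 / 0.222 = 9.00901 mg

D_buccal = 9.01 mg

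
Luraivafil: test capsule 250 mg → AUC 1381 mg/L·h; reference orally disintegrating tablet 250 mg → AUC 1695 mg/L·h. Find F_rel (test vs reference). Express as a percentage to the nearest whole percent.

F_rel = (AUC_test/D_test) / (AUC_ref/D_ref)
      = (1381/250) / (1695/250)
      = 5.524 / 6.78 = 0.8147 = 81.47%

F_rel = 81%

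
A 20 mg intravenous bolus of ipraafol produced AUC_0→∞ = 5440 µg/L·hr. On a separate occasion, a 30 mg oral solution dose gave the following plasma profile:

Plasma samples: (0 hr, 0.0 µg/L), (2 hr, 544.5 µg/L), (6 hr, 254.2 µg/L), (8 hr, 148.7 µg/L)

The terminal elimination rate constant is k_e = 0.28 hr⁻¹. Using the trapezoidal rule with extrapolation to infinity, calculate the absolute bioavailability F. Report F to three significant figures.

Trapezoidal AUC_0→8 (oral solution):
  [0→2]: (0.0+544.5)/2 × 2 = 544.5
  [2→6]: (544.5+254.2)/2 × 4 = 1597.4
  [6→8]: (254.2+148.7)/2 × 2 = 402.9
  Sum = 2544.8 µg/L·hr
Tail: C_last/k_e = 148.7/0.28 = 531.071
AUC_0→∞ (oral solution) = 2544.8 + 531.071 = 3075.871 µg/L·hr
F = (AUC_ev/D_ev)/(AUC_iv/D_iv) = (3075.871/30)/(5440/20) = 102.529/272 = 0.3769

F = 0.377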